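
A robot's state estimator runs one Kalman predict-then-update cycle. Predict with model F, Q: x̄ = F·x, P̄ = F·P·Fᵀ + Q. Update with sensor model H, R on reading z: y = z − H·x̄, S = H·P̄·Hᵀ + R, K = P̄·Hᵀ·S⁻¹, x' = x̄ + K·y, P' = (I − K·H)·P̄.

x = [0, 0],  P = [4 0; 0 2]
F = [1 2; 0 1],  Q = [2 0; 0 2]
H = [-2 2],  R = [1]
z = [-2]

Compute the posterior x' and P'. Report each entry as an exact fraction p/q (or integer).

x' = [40/41, 0]
P' = [174/41 4; 4 4]

x̄ = F·x = [0, 0]
P̄ = F·P·Fᵀ + Q = [14 4; 4 4]
y = z − H·x̄ = [-2]
S = H·P̄·Hᵀ + R = [41]
K = P̄·Hᵀ·S⁻¹ = [-20/41; 0]
x' = x̄ + K·y = [40/41, 0]
P' = (I − K·H)·P̄ = [174/41 4; 4 4]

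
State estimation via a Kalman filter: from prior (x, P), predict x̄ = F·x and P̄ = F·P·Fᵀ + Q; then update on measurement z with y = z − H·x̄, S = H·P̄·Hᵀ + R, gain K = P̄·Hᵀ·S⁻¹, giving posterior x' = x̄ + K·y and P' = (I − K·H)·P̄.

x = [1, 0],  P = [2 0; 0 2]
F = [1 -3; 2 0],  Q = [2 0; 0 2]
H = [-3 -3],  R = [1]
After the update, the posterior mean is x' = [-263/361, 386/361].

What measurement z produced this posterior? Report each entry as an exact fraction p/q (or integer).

z = [-1]

x̄ = F·x = [1, 2]
P̄ = F·P·Fᵀ + Q = [22 4; 4 10]
S = H·P̄·Hᵀ + R = [361]
K = P̄·Hᵀ·S⁻¹ = [-78/361; -42/361]
x' − x̄ = [-624/361, -336/361] = K·y
y = (KᵀK)⁻¹·Kᵀ·(x' − x̄) = [8]
z = y + H·x̄ = [8] + [-9] = [-1]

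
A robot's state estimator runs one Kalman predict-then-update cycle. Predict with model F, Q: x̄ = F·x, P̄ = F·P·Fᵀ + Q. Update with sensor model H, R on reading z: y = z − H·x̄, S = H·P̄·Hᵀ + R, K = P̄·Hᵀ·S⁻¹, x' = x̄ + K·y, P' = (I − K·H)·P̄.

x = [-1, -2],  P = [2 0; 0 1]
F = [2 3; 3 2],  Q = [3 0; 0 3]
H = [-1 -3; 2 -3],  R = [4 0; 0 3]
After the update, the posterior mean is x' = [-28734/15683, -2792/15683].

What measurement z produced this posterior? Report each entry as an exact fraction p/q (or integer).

x̄ = F·x = [-8, -7]
P̄ = F·P·Fᵀ + Q = [20 18; 18 25]
S = H·P̄·Hᵀ + R = [357 131; 131 92]
K = P̄·Hᵀ·S⁻¹ = [-4974/15683 4696/15683; -3447/15683 -1740/15683]
x' − x̄ = [96730/15683, 106989/15683] = K·y
y = (KᵀK)⁻¹·Kᵀ·(x' − x̄) = [-27, -8]
z = y + H·x̄ = [-27, -8] + [29, 5] = [2, -3]

z = [2, -3]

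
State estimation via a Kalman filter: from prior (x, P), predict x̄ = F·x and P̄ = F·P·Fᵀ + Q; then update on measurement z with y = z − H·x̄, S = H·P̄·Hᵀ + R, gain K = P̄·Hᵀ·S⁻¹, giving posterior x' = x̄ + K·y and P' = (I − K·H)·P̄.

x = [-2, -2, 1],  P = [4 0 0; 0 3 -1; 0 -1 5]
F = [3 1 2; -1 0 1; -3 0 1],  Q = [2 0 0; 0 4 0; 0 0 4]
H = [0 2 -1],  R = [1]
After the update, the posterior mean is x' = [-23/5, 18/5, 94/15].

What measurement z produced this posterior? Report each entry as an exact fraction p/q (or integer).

z = [1]

x̄ = F·x = [-6, 3, 7]
P̄ = F·P·Fᵀ + Q = [57 -3 -27; -3 13 17; -27 17 45]
S = H·P̄·Hᵀ + R = [30]
K = P̄·Hᵀ·S⁻¹ = [7/10; 3/10; -11/30]
x' − x̄ = [7/5, 3/5, -11/15] = K·y
y = (KᵀK)⁻¹·Kᵀ·(x' − x̄) = [2]
z = y + H·x̄ = [2] + [-1] = [1]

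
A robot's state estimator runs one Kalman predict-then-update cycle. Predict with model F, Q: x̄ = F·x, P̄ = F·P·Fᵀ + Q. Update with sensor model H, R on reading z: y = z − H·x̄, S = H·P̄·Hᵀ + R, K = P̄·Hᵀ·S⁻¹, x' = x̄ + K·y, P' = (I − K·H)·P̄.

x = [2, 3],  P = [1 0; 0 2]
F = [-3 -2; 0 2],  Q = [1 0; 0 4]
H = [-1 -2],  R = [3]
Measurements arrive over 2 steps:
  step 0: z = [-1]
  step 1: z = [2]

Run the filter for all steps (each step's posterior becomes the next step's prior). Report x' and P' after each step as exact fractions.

step 0: x̄ = F·x = [-12, 6]
step 0: P̄ = F·P·Fᵀ + Q = [18 -8; -8 12]
step 0: y = z − H·x̄ = [-1]
step 0: S = H·P̄·Hᵀ + R = [37]
step 0: K = P̄·Hᵀ·S⁻¹ = [-2/37; -16/37]
step 0: x' = x̄ + K·y = [-442/37, 238/37]
step 0: P' = (I − K·H)·P̄ = [662/37 -328/37; -328/37 188/37]
step 1: x̄ = F·x = [850/37, 476/37]
step 1: P̄ = F·P·Fᵀ + Q = [2811/37 1216/37; 1216/37 900/37]
step 1: y = z − H·x̄ = [1876/37]
step 1: S = H·P̄·Hᵀ + R = [11386/37]
step 1: K = P̄·Hᵀ·S⁻¹ = [-5243/11386; -1508/5693]
step 1: x' = x̄ + K·y = [-2132/5693, -3220/5693]
step 1: P' = (I − K·H)·P̄ = [122081/11386 -26588/5693; -26588/5693 15556/5693]

step 0: x' = [-442/37, 238/37], P' = [662/37 -328/37; -328/37 188/37]
step 1: x' = [-2132/5693, -3220/5693], P' = [122081/11386 -26588/5693; -26588/5693 15556/5693]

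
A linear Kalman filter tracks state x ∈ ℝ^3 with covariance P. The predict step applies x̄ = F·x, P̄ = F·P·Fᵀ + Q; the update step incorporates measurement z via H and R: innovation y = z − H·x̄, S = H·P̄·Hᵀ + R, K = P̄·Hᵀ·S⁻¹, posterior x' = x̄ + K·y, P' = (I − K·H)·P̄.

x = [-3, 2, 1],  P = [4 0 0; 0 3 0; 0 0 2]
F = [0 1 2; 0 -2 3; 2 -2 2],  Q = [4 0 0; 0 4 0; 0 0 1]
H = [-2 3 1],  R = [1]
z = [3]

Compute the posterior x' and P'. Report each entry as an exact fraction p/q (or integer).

x̄ = F·x = [4, -1, -8]
P̄ = F·P·Fᵀ + Q = [15 6 2; 6 34 24; 2 24 37]
y = z − H·x̄ = [22]
S = H·P̄·Hᵀ + R = [468]
K = P̄·Hᵀ·S⁻¹ = [-5/234; 19/78; 35/156]
x' = x̄ + K·y = [413/117, 170/39, -239/78]
P' = (I − K·H)·P̄ = [1730/117 329/39 331/78; 329/39 81/13 -41/26; 331/78 -41/26 699/52]

x' = [413/117, 170/39, -239/78]
P' = [1730/117 329/39 331/78; 329/39 81/13 -41/26; 331/78 -41/26 699/52]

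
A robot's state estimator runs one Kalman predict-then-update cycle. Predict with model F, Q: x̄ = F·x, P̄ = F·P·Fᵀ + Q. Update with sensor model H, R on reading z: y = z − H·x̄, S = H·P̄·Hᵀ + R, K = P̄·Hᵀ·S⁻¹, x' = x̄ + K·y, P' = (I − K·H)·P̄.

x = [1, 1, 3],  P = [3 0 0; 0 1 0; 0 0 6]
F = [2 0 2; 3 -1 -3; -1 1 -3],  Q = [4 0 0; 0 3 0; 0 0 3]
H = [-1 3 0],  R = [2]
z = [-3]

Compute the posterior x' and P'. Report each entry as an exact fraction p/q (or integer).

x̄ = F·x = [8, -7, -9]
P̄ = F·P·Fᵀ + Q = [40 -18 -42; -18 85 44; -42 44 61]
y = z − H·x̄ = [26]
S = H·P̄·Hᵀ + R = [915]
K = P̄·Hᵀ·S⁻¹ = [-94/915; 91/305; 58/305]
x' = x̄ + K·y = [4876/915, 231/305, -1237/305]
P' = (I − K·H)·P̄ = [27764/915 3064/305 -7358/305; 3064/305 1082/305 -2414/305; -7358/305 -2414/305 8513/305]

x' = [4876/915, 231/305, -1237/305]
P' = [27764/915 3064/305 -7358/305; 3064/305 1082/305 -2414/305; -7358/305 -2414/305 8513/305]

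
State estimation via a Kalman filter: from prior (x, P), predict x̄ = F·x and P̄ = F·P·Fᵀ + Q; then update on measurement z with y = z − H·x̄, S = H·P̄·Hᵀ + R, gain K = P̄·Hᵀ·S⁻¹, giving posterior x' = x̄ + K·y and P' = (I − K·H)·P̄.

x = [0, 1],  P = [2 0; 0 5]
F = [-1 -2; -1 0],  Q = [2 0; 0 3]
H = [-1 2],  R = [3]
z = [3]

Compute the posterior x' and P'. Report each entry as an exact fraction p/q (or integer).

x' = [-98/39, 8/39]
P' = [536/39 238/39; 238/39 131/39]

x̄ = F·x = [-2, 0]
P̄ = F·P·Fᵀ + Q = [24 2; 2 5]
y = z − H·x̄ = [1]
S = H·P̄·Hᵀ + R = [39]
K = P̄·Hᵀ·S⁻¹ = [-20/39; 8/39]
x' = x̄ + K·y = [-98/39, 8/39]
P' = (I − K·H)·P̄ = [536/39 238/39; 238/39 131/39]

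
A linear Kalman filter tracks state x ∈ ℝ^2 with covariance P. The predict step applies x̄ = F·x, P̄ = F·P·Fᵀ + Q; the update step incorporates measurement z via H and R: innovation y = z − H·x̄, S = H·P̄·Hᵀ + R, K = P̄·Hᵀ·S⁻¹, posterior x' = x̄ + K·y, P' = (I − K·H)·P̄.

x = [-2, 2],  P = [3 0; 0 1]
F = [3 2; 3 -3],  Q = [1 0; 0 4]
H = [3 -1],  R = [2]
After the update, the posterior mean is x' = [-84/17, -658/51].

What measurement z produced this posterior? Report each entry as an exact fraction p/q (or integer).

x̄ = F·x = [-2, -12]
P̄ = F·P·Fᵀ + Q = [32 21; 21 40]
S = H·P̄·Hᵀ + R = [204]
K = P̄·Hᵀ·S⁻¹ = [25/68; 23/204]
x' − x̄ = [-50/17, -46/51] = K·y
y = (KᵀK)⁻¹·Kᵀ·(x' − x̄) = [-8]
z = y + H·x̄ = [-8] + [6] = [-2]

z = [-2]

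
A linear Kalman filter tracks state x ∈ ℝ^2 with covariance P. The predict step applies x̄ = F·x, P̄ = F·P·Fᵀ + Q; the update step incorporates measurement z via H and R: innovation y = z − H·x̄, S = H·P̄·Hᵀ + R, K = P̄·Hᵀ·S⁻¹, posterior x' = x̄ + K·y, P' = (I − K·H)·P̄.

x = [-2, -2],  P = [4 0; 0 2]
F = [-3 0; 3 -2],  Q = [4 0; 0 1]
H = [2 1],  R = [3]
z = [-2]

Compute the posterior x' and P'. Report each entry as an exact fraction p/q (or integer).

x̄ = F·x = [6, -2]
P̄ = F·P·Fᵀ + Q = [40 -36; -36 45]
y = z − H·x̄ = [-12]
S = H·P̄·Hᵀ + R = [64]
K = P̄·Hᵀ·S⁻¹ = [11/16; -27/64]
x' = x̄ + K·y = [-9/4, 49/16]
P' = (I − K·H)·P̄ = [39/4 -279/16; -279/16 2151/64]

x' = [-9/4, 49/16]
P' = [39/4 -279/16; -279/16 2151/64]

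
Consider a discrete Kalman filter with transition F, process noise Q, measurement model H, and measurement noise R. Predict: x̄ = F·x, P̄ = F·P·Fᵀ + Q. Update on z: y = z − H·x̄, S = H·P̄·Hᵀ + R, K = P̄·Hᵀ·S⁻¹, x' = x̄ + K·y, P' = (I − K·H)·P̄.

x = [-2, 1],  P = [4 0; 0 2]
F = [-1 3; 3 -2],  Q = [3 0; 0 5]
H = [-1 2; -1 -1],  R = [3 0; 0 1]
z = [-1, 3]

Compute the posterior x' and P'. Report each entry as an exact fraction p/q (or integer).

x̄ = F·x = [5, -8]
P̄ = F·P·Fᵀ + Q = [25 -24; -24 49]
y = z − H·x̄ = [20, 0]
S = H·P̄·Hᵀ + R = [320 -49; -49 27]
K = P̄·Hᵀ·S⁻¹ = [-2020/6239 -3897/6239; 2069/6239 -2022/6239]
x' = x̄ + K·y = [-9205/6239, -8532/6239]
P' = (I − K·H)·P̄ = [4618/6239 -721/6239; -721/6239 2743/6239]

x' = [-9205/6239, -8532/6239]
P' = [4618/6239 -721/6239; -721/6239 2743/6239]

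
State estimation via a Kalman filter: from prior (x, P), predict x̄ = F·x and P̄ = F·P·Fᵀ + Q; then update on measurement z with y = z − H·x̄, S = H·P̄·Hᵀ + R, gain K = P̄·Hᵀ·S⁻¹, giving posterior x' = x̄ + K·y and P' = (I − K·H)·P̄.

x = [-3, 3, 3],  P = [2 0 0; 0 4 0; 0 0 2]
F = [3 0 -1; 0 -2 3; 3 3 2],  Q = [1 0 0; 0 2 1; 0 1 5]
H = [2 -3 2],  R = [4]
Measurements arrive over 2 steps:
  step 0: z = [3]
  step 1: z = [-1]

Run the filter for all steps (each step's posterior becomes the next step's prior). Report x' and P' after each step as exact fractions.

step 0: x̄ = F·x = [-12, 3, 6]
step 0: P̄ = F·P·Fᵀ + Q = [21 -6 14; -6 36 -11; 14 -11 67]
step 0: y = z − H·x̄ = [24]
step 0: S = H·P̄·Hᵀ + R = [996]
step 0: K = P̄·Hᵀ·S⁻¹ = [22/249; -71/498; 65/332]
step 0: x' = x̄ + K·y = [-820/83, -35/83, 888/83]
step 0: P' = (I − K·H)·P̄ = [3293/249 1630/249 -268/83; 1630/249 3923/249 2789/166; -268/83 2789/166 9569/332]
step 1: x̄ = F·x = [-3348/83, 2734/83, -789/83]
step 1: P̄ = F·P·Fᵀ + Q = [55849/332 -40239/332 4997/83; -40239/332 122315/996 7891/83; 4997/83 7891/83 54930/83]
step 1: y = z − H·x̄ = [16393/83]
step 1: S = H·P̄·Hᵀ + R = [1734553/332]
step 1: K = P̄·Hᵀ·S⁻¹ = [272391/1734553; -139665/1734553; 384724/1734553]
step 1: x' = x̄ + K·y = [-16168407/1734553, 29551079/1734553, 59496605/1734553]
step 1: P' = (I − K·H)·P̄ = [68301788/1734553 -95642136/1734553 -211220210/1734553; -95642136/1734553 462779860/5203659 326752736/1734553; -211220210/1734553 326752736/1734553 702118762/1734553]

step 0: x' = [-820/83, -35/83, 888/83], P' = [3293/249 1630/249 -268/83; 1630/249 3923/249 2789/166; -268/83 2789/166 9569/332]
step 1: x' = [-16168407/1734553, 29551079/1734553, 59496605/1734553], P' = [68301788/1734553 -95642136/1734553 -211220210/1734553; -95642136/1734553 462779860/5203659 326752736/1734553; -211220210/1734553 326752736/1734553 702118762/1734553]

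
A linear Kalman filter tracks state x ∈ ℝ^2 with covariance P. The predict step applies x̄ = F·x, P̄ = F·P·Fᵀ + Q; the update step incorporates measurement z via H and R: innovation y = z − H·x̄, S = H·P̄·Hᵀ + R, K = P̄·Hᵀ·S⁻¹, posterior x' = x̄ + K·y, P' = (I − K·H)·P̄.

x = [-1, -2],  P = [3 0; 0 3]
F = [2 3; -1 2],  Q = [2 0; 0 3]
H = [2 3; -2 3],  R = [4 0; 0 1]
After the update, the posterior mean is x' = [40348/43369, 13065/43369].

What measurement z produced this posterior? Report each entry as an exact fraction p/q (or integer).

z = [3, -1]

x̄ = F·x = [-8, -3]
P̄ = F·P·Fᵀ + Q = [41 12; 12 18]
S = H·P̄·Hᵀ + R = [474 -2; -2 183]
K = P̄·Hᵀ·S⁻¹ = [10751/43369 -10784/43369; 7167/43369 7188/43369]
x' − x̄ = [387300/43369, 143172/43369] = K·y
y = (KᵀK)⁻¹·Kᵀ·(x' − x̄) = [28, -8]
z = y + H·x̄ = [28, -8] + [-25, 7] = [3, -1]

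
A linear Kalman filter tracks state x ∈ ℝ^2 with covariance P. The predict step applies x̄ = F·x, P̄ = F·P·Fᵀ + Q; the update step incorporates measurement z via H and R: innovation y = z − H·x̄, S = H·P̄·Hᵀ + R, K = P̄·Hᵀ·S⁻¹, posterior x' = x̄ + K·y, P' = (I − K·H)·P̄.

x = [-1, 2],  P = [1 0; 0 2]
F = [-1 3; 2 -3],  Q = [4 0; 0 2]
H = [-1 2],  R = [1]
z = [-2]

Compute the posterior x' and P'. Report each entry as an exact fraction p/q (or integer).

x' = [77/200, -43/50]
P' = [631/200 71/50; 71/50 22/25]

x̄ = F·x = [7, -8]
P̄ = F·P·Fᵀ + Q = [23 -20; -20 24]
y = z − H·x̄ = [21]
S = H·P̄·Hᵀ + R = [200]
K = P̄·Hᵀ·S⁻¹ = [-63/200; 17/50]
x' = x̄ + K·y = [77/200, -43/50]
P' = (I − K·H)·P̄ = [631/200 71/50; 71/50 22/25]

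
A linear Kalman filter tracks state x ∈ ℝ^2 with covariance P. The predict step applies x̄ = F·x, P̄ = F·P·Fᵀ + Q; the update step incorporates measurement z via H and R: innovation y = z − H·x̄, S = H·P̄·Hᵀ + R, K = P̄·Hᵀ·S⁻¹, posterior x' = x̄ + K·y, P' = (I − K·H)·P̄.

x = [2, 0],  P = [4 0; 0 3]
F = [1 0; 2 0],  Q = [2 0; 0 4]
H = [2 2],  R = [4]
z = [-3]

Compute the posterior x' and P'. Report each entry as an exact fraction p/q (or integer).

x̄ = F·x = [2, 4]
P̄ = F·P·Fᵀ + Q = [6 8; 8 20]
y = z − H·x̄ = [-15]
S = H·P̄·Hᵀ + R = [172]
K = P̄·Hᵀ·S⁻¹ = [7/43; 14/43]
x' = x̄ + K·y = [-19/43, -38/43]
P' = (I − K·H)·P̄ = [62/43 -48/43; -48/43 76/43]

x' = [-19/43, -38/43]
P' = [62/43 -48/43; -48/43 76/43]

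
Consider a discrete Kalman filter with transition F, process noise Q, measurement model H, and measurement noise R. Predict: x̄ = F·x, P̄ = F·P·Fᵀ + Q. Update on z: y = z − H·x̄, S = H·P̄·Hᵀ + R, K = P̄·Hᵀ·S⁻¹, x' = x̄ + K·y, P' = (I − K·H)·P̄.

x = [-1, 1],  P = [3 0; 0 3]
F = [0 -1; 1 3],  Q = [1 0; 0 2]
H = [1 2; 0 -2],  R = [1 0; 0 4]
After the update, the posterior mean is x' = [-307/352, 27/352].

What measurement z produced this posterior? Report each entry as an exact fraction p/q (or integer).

z = [-1, -1]

x̄ = F·x = [-1, 2]
P̄ = F·P·Fᵀ + Q = [4 -9; -9 32]
S = H·P̄·Hᵀ + R = [97 -110; -110 132]
K = P̄·Hᵀ·S⁻¹ = [3/16 103/352; 5/16 -79/352]
x' − x̄ = [45/352, -677/352] = K·y
y = (KᵀK)⁻¹·Kᵀ·(x' − x̄) = [-4, 3]
z = y + H·x̄ = [-4, 3] + [3, -4] = [-1, -1]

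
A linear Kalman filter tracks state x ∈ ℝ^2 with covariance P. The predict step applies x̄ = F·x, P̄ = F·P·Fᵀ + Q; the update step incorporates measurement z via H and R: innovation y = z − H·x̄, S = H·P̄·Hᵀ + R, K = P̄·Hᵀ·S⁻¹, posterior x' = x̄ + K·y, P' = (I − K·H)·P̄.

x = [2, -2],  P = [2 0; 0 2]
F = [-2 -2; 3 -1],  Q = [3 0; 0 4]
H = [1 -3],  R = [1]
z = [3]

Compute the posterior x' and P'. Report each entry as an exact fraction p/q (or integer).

x̄ = F·x = [0, 8]
P̄ = F·P·Fᵀ + Q = [19 -8; -8 24]
y = z − H·x̄ = [27]
S = H·P̄·Hᵀ + R = [284]
K = P̄·Hᵀ·S⁻¹ = [43/284; -20/71]
x' = x̄ + K·y = [1161/284, 28/71]
P' = (I − K·H)·P̄ = [3547/284 292/71; 292/71 104/71]

x' = [1161/284, 28/71]
P' = [3547/284 292/71; 292/71 104/71]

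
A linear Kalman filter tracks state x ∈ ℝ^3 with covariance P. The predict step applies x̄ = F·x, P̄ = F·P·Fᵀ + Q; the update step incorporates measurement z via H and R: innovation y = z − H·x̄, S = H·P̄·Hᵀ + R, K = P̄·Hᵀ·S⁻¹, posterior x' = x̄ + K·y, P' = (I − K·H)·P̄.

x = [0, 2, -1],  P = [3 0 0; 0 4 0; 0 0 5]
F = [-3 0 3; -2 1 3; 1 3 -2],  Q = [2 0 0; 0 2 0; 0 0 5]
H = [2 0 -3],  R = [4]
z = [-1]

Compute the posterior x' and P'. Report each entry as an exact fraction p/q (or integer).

x' = [3653/1344, 733/224, 487/224]
P' = [29231/1344 5367/224 3189/224; 5367/224 3789/112 1767/112; 3189/224 1767/112 1093/112]

x̄ = F·x = [-3, -1, 8]
P̄ = F·P·Fᵀ + Q = [74 63 -39; 63 63 -24; -39 -24 64]
y = z − H·x̄ = [29]
S = H·P̄·Hᵀ + R = [1344]
K = P̄·Hᵀ·S⁻¹ = [265/1344; 33/224; -45/224]
x' = x̄ + K·y = [3653/1344, 733/224, 487/224]
P' = (I − K·H)·P̄ = [29231/1344 5367/224 3189/224; 5367/224 3789/112 1767/112; 3189/224 1767/112 1093/112]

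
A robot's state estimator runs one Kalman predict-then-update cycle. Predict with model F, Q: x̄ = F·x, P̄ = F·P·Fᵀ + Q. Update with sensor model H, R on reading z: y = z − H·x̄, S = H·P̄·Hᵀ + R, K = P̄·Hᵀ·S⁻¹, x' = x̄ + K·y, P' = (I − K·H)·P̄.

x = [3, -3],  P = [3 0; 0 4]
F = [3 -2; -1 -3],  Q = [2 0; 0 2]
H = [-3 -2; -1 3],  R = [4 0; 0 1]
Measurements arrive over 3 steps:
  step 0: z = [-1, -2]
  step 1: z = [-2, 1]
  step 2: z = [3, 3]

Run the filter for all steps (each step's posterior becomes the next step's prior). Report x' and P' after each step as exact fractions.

step 0: x̄ = F·x = [15, 6]
step 0: P̄ = F·P·Fᵀ + Q = [45 15; 15 41]
step 0: y = z − H·x̄ = [56, -5]
step 0: S = H·P̄·Hᵀ + R = [753 -216; -216 325]
step 0: K = P̄·Hᵀ·S⁻¹ = [-17875/66023 -11880/66023; -17947/198069 17964/66023]
step 0: x' = x̄ + K·y = [48745/66023, -86078/198069]
step 0: P' = (I − K·H)·P̄ = [21660/66023 3260/66023; 3260/66023 21224/198069]
step 1: x̄ = F·x = [610861/198069, 37333/66023]
step 1: P̄ = F·P·Fᵀ + Q = [948494/198069 -45352/66023; -45352/66023 236938/66023]
step 1: y = z − H·x̄ = [553481/66023, 472933/198069]
step 1: S = H·P̄·Hᵀ + R = [3513102/66023 -155670/66023; -155670/66023 8360225/198069]
step 1: K = P̄·Hᵀ·S⁻¹ = [-3727241/14791625 -13042648/73958125; -3742808/44374875 19719642/73958125]
step 1: x' = x̄ + K·y = [40720554/73958125, 109832027/221874375]
step 1: P' = (I − K·H)·P̄ = [22701796/73958125 3219716/73958125; 3219716/73958125 22939358/221874375]
step 2: x̄ = F·x = [146820932/221874375, -150552581/73958125]
step 2: P̄ = F·P·Fᵀ + Q = [1032544898/221874375 -44764684/73958125; -44764684/73958125 258754416/73958125]
step 2: y = z − H·x̄ = [13518029/14791625, 2167417286/221874375]
step 2: S = H·P̄·Hᵀ + R = [155652346/2958325 -41325762/14791625; -41325762/14791625 9046552817/221874375]
step 2: K = P̄·Hᵀ·S⁻¹ = [-59679990423/237126365995 -8342899772/47425273199; -19996644546/237126365995 12638326944/47425273199]
step 2: x' = x̄ + K·y = [-305122885271/237126365995, 116317866083/237126365995]
step 2: P' = (I − K·H)·P̄ = [72689898436/237126365995 10325133192/237126365995; 10325133192/237126365995 24505589304/237126365995]

step 0: x' = [48745/66023, -86078/198069], P' = [21660/66023 3260/66023; 3260/66023 21224/198069]
step 1: x' = [40720554/73958125, 109832027/221874375], P' = [22701796/73958125 3219716/73958125; 3219716/73958125 22939358/221874375]
step 2: x' = [-305122885271/237126365995, 116317866083/237126365995], P' = [72689898436/237126365995 10325133192/237126365995; 10325133192/237126365995 24505589304/237126365995]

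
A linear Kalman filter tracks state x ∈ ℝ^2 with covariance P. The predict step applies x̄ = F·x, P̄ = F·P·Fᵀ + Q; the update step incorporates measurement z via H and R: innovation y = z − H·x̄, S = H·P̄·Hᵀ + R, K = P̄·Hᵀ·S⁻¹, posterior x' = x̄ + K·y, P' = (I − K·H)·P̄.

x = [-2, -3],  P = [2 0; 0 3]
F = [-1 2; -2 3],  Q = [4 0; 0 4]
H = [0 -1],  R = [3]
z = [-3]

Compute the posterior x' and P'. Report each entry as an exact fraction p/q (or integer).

x' = [4/21, 17/7]
P' = [136/21 11/7; 11/7 39/14]

x̄ = F·x = [-4, -5]
P̄ = F·P·Fᵀ + Q = [18 22; 22 39]
y = z − H·x̄ = [-8]
S = H·P̄·Hᵀ + R = [42]
K = P̄·Hᵀ·S⁻¹ = [-11/21; -13/14]
x' = x̄ + K·y = [4/21, 17/7]
P' = (I − K·H)·P̄ = [136/21 11/7; 11/7 39/14]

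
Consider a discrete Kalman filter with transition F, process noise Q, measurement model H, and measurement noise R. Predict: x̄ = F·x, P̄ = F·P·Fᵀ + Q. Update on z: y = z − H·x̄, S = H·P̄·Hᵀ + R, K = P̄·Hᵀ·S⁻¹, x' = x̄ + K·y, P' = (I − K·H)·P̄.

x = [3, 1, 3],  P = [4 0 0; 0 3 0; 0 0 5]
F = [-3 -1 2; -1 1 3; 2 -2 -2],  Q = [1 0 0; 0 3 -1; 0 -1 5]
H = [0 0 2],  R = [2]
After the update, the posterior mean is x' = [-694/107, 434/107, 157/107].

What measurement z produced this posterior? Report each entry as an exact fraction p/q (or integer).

x̄ = F·x = [-4, 7, -2]
P̄ = F·P·Fᵀ + Q = [60 39 -38; 39 55 -45; -38 -45 53]
S = H·P̄·Hᵀ + R = [214]
K = P̄·Hᵀ·S⁻¹ = [-38/107; -45/107; 53/107]
x' − x̄ = [-266/107, -315/107, 371/107] = K·y
y = (KᵀK)⁻¹·Kᵀ·(x' − x̄) = [7]
z = y + H·x̄ = [7] + [-4] = [3]

z = [3]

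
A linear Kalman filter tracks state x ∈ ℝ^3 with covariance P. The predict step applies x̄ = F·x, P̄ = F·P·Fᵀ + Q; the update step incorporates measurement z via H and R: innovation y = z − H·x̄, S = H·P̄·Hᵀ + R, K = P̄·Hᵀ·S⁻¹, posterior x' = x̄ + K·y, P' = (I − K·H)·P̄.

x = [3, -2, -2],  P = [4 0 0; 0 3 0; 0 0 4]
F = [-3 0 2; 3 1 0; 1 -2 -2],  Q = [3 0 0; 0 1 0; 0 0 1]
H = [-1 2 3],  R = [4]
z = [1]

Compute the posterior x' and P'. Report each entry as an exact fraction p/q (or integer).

x' = [749/900, -803/450, 1699/900]
P' = [4979/900 -2063/450 4129/900; -2063/450 4511/225 -6613/450; 4129/900 -6613/450 10379/900]

x̄ = F·x = [-13, 7, 11]
P̄ = F·P·Fᵀ + Q = [55 -36 -28; -36 40 6; -28 6 33]
y = z − H·x̄ = [-59]
S = H·P̄·Hᵀ + R = [900]
K = P̄·Hᵀ·S⁻¹ = [-211/900; 67/450; 139/900]
x' = x̄ + K·y = [749/900, -803/450, 1699/900]
P' = (I − K·H)·P̄ = [4979/900 -2063/450 4129/900; -2063/450 4511/225 -6613/450; 4129/900 -6613/450 10379/900]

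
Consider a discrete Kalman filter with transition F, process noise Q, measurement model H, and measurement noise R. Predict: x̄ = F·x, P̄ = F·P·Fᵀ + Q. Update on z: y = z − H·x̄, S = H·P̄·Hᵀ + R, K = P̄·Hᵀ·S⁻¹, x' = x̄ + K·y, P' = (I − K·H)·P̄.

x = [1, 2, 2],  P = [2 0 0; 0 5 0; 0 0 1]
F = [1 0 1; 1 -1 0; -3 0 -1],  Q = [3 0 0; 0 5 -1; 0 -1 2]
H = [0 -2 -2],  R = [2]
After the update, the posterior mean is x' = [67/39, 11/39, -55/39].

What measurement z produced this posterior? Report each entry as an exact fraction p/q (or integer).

z = [2]

x̄ = F·x = [3, -1, -5]
P̄ = F·P·Fᵀ + Q = [6 2 -7; 2 12 -7; -7 -7 21]
S = H·P̄·Hᵀ + R = [78]
K = P̄·Hᵀ·S⁻¹ = [5/39; -5/39; -14/39]
x' − x̄ = [-50/39, 50/39, 140/39] = K·y
y = (KᵀK)⁻¹·Kᵀ·(x' − x̄) = [-10]
z = y + H·x̄ = [-10] + [12] = [2]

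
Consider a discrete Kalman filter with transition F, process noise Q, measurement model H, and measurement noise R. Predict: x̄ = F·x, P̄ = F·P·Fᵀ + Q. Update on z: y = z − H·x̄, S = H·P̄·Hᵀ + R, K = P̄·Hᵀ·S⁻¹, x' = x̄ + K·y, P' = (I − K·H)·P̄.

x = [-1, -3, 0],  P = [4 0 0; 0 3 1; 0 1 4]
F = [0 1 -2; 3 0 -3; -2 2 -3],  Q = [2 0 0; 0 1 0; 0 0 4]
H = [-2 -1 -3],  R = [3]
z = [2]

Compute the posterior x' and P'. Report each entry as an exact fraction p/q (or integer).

x̄ = F·x = [-3, -3, -4]
P̄ = F·P·Fᵀ + Q = [17 21 23; 21 73 6; 23 6 56]
y = z − H·x̄ = [-19]
S = H·P̄·Hᵀ + R = [1044]
K = P̄·Hᵀ·S⁻¹ = [-31/261; -133/1044; -55/261]
x' = x̄ + K·y = [-194/261, -605/1044, 1/261]
P' = (I − K·H)·P̄ = [593/261 1358/261 -817/261; 1358/261 58523/1044 -5749/261; -817/261 -5749/261 2516/261]

x' = [-194/261, -605/1044, 1/261]
P' = [593/261 1358/261 -817/261; 1358/261 58523/1044 -5749/261; -817/261 -5749/261 2516/261]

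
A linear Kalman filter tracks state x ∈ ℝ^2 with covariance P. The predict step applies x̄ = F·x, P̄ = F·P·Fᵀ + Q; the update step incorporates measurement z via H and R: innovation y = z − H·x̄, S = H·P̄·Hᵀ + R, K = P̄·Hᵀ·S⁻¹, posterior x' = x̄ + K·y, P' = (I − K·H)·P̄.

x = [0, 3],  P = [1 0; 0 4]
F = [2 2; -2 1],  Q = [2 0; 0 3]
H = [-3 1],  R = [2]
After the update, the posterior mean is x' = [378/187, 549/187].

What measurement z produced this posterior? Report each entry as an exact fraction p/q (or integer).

z = [-3]

x̄ = F·x = [6, 3]
P̄ = F·P·Fᵀ + Q = [22 4; 4 11]
S = H·P̄·Hᵀ + R = [187]
K = P̄·Hᵀ·S⁻¹ = [-62/187; -1/187]
x' − x̄ = [-744/187, -12/187] = K·y
y = (KᵀK)⁻¹·Kᵀ·(x' − x̄) = [12]
z = y + H·x̄ = [12] + [-15] = [-3]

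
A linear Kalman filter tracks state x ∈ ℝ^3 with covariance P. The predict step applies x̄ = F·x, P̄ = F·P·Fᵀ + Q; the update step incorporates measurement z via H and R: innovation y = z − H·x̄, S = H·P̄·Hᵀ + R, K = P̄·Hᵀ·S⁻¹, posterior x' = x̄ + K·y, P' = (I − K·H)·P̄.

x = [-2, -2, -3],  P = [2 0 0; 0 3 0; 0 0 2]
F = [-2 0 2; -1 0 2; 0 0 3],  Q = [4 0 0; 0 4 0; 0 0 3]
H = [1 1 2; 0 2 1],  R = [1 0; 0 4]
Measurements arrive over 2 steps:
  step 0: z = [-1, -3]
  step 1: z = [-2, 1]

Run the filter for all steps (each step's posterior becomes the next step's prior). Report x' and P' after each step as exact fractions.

step 0: x' = [12466/3275, 34/655, -8277/3275], P' = [20524/3275 916/655 -11928/3275; 916/655 198/131 -972/655; -11928/3275 -972/655 8916/3275]
step 1: x' = [-38011386/25463773, 8868700/25463773, -10131699/25463773], P' = [115297892/25463773 21069832/25463773 -62183184/25463773; 21069832/25463773 33719224/25463773 -27774000/25463773; -62183184/25463773 -27774000/25463773 48301860/25463773]

step 0: x̄ = F·x = [-2, -4, -9]
step 0: P̄ = F·P·Fᵀ + Q = [20 12 12; 12 14 12; 12 12 21]
step 0: y = z − H·x̄ = [23, 14]
step 0: S = H·P̄·Hᵀ + R = [239 166; 166 129]
step 0: K = P̄·Hᵀ·S⁻¹ = [1248/3275 -692/3275; -38/655 252/655; 1044/3275 -201/3275]
step 0: x' = x̄ + K·y = [12466/3275, 34/655, -8277/3275]
step 0: P' = (I − K·H)·P̄ = [20524/3275 916/655 -11928/3275; 916/655 198/131 -972/655; -11928/3275 -972/655 8916/3275]
step 1: x̄ = F·x = [-41486/3275, -5804/655, -24831/3275]
step 1: P̄ = F·P·Fᵀ + Q = [226284/3275 29656/655 125064/3275; 29656/655 4680/131 17856/655; 125064/3275 17856/655 90069/3275]
step 1: y = z − H·x̄ = [113618/3275, 86146/3275]
step 1: S = H·P̄·Hᵀ + R = [1860771/3275 1282162/3275; 1282162/3275 928289/3275]
step 1: K = P̄·Hᵀ·S⁻¹ = [12001356/25463773 -5010880/25463773; -758944/25463773 9916112/25463773; 6646536/25463773 -1811535/25463773]
step 1: x' = x̄ + K·y = [-38011386/25463773, 8868700/25463773, -10131699/25463773]
step 1: P' = (I − K·H)·P̄ = [115297892/25463773 21069832/25463773 -62183184/25463773; 21069832/25463773 33719224/25463773 -27774000/25463773; -62183184/25463773 -27774000/25463773 48301860/25463773]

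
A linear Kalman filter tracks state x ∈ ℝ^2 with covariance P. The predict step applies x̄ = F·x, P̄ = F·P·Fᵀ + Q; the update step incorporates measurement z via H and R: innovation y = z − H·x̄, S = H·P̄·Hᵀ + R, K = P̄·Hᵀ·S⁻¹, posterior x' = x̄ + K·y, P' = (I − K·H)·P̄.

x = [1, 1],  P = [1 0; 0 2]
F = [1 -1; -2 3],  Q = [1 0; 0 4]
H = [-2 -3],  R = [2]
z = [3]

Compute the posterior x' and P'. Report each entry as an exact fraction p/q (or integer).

x̄ = F·x = [0, 1]
P̄ = F·P·Fᵀ + Q = [4 -8; -8 26]
y = z − H·x̄ = [6]
S = H·P̄·Hᵀ + R = [156]
K = P̄·Hᵀ·S⁻¹ = [4/39; -31/78]
x' = x̄ + K·y = [8/13, -18/13]
P' = (I − K·H)·P̄ = [92/39 -64/39; -64/39 53/39]

x' = [8/13, -18/13]
P' = [92/39 -64/39; -64/39 53/39]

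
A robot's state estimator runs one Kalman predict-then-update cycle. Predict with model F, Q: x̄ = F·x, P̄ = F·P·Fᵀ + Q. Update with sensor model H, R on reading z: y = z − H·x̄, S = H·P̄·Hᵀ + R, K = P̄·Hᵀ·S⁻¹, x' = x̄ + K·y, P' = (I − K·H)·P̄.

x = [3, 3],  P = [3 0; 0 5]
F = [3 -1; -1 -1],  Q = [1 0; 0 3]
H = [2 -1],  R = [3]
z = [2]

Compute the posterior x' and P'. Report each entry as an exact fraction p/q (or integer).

x̄ = F·x = [6, -6]
P̄ = F·P·Fᵀ + Q = [33 -4; -4 11]
y = z − H·x̄ = [-16]
S = H·P̄·Hᵀ + R = [162]
K = P̄·Hᵀ·S⁻¹ = [35/81; -19/162]
x' = x̄ + K·y = [-74/81, -334/81]
P' = (I − K·H)·P̄ = [223/81 341/81; 341/81 1421/162]

x' = [-74/81, -334/81]
P' = [223/81 341/81; 341/81 1421/162]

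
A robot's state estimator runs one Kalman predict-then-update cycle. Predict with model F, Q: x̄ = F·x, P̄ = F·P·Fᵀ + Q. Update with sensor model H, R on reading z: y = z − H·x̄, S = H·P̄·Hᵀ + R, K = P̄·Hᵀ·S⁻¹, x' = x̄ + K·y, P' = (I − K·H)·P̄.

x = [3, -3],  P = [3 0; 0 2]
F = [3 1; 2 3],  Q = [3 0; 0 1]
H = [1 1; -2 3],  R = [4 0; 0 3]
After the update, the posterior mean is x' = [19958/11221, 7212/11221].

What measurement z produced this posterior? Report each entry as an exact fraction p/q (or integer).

z = [2, -1]

x̄ = F·x = [6, -3]
P̄ = F·P·Fᵀ + Q = [32 24; 24 31]
S = H·P̄·Hᵀ + R = [115 53; 53 122]
K = P̄·Hᵀ·S⁻¹ = [6408/11221 -2048/11221; 4325/11221 2260/11221]
x' − x̄ = [-47368/11221, 40875/11221] = K·y
y = (KᵀK)⁻¹·Kᵀ·(x' − x̄) = [-1, 20]
z = y + H·x̄ = [-1, 20] + [3, -21] = [2, -1]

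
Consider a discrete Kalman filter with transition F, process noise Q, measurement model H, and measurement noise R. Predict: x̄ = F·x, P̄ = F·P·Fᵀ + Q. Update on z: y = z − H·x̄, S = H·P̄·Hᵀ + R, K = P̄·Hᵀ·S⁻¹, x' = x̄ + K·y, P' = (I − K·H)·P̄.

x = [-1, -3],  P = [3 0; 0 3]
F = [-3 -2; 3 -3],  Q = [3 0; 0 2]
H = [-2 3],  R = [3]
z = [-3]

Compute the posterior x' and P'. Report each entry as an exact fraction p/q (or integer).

x' = [820/87, 460/87]
P' = [2285/87 1511/87; 1511/87 1028/87]

x̄ = F·x = [9, 6]
P̄ = F·P·Fᵀ + Q = [42 -9; -9 56]
y = z − H·x̄ = [-3]
S = H·P̄·Hᵀ + R = [783]
K = P̄·Hᵀ·S⁻¹ = [-37/261; 62/261]
x' = x̄ + K·y = [820/87, 460/87]
P' = (I − K·H)·P̄ = [2285/87 1511/87; 1511/87 1028/87]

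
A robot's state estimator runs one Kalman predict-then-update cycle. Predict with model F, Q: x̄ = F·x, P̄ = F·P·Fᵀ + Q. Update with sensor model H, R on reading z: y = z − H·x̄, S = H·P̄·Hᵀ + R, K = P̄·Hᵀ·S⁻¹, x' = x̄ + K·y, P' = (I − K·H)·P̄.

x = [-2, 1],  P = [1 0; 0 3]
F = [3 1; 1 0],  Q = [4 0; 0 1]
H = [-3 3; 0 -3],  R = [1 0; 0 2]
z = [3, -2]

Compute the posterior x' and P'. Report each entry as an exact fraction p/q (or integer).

x̄ = F·x = [-5, -2]
P̄ = F·P·Fᵀ + Q = [16 3; 3 2]
y = z − H·x̄ = [-6, -8]
S = H·P̄·Hᵀ + R = [109 9; 9 20]
K = P̄·Hᵀ·S⁻¹ = [-699/2099 -630/2099; -6/2099 -627/2099]
x' = x̄ + K·y = [-1261/2099, 854/2099]
P' = (I − K·H)·P̄ = [653/2099 420/2099; 420/2099 418/2099]

x' = [-1261/2099, 854/2099]
P' = [653/2099 420/2099; 420/2099 418/2099]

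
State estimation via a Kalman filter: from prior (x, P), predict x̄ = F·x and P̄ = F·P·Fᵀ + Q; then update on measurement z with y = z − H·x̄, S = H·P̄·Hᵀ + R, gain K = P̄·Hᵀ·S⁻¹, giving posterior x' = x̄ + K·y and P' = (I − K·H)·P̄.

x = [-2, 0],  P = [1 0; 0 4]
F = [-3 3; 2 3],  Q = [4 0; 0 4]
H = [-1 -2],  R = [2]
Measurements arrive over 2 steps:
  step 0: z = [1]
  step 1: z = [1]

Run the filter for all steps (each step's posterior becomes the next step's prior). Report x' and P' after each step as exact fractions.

step 0: x̄ = F·x = [6, -4]
step 0: P̄ = F·P·Fᵀ + Q = [49 30; 30 44]
step 0: y = z − H·x̄ = [-1]
step 0: S = H·P̄·Hᵀ + R = [347]
step 0: K = P̄·Hᵀ·S⁻¹ = [-109/347; -118/347]
step 0: x' = x̄ + K·y = [2191/347, -1270/347]
step 0: P' = (I − K·H)·P̄ = [5122/347 -2452/347; -2452/347 1344/347]
step 1: x̄ = F·x = [-10383/347, 572/347]
step 1: P̄ = F·P·Fᵀ + Q = [103718/347 -11280/347; -11280/347 4548/347]
step 1: y = z − H·x̄ = [-8892/347]
step 1: S = H·P̄·Hᵀ + R = [77484/347]
step 1: K = P̄·Hᵀ·S⁻¹ = [-3689/3522; 182/6457]
step 1: x' = x̄ + K·y = [-1809/587, 5980/6457]
step 1: P' = (I − K·H)·P̄ = [94961/1761 -15212/587; -15212/587 83484/6457]

step 0: x' = [2191/347, -1270/347], P' = [5122/347 -2452/347; -2452/347 1344/347]
step 1: x' = [-1809/587, 5980/6457], P' = [94961/1761 -15212/587; -15212/587 83484/6457]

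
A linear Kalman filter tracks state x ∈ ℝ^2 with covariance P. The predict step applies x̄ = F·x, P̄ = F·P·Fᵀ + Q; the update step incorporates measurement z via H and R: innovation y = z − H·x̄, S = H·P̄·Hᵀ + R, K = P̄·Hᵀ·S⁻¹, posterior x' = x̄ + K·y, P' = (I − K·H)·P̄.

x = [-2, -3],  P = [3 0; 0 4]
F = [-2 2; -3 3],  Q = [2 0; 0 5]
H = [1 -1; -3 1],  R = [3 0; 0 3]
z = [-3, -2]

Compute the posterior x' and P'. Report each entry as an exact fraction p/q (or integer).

x̄ = F·x = [-2, -3]
P̄ = F·P·Fᵀ + Q = [30 42; 42 68]
y = z − H·x̄ = [-4, -5]
S = H·P̄·Hᵀ + R = [17 10; 10 89]
K = P̄·Hᵀ·S⁻¹ = [-196/471 -232/471; -578/471 -242/471]
x' = x̄ + K·y = [334/157, 703/157]
P' = (I − K·H)·P̄ = [214/157 410/157; 410/157 988/157]

x' = [334/157, 703/157]
P' = [214/157 410/157; 410/157 988/157]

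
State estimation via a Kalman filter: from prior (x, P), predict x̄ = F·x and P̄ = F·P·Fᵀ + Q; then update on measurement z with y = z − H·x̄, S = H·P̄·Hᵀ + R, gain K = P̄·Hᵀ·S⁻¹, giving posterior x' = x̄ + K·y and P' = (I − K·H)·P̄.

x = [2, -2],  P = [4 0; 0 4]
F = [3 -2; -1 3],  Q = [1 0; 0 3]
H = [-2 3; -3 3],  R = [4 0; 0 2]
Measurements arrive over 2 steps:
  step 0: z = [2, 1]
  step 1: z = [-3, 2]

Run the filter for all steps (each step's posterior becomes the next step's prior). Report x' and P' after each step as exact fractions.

step 0: x' = [11599/16965, 5828/5655], P' = [53506/16965 15632/5655; 15632/5655 4844/1885]
step 1: x' = [-2660371/1035651, -11022097/5178255], P' = [1075922/345217 2866912/1035651; 2866912/1035651 13485188/5178255]

step 0: x̄ = F·x = [10, -8]
step 0: P̄ = F·P·Fᵀ + Q = [53 -36; -36 43]
step 0: y = z − H·x̄ = [46, 55]
step 0: S = H·P̄·Hᵀ + R = [1035 1245; 1245 1514]
step 0: K = P̄·Hᵀ·S⁻¹ = [8419/16965 -661/1131; 3083/5655 -110/377]
step 0: x' = x̄ + K·y = [11599/16965, 5828/5655]
step 0: P' = (I − K·H)·P̄ = [53506/16965 15632/5655; 15632/5655 4844/1885]
step 1: x̄ = F·x = [-19/1885, 40853/16965]
step 1: P̄ = F·P·Fᵀ + Q = [12239/1885 10418/1885; 10418/1885 215389/16965]
step 1: y = z − H·x̄ = [-57932/5655, -29714/5655]
step 1: S = H·P̄·Hᵀ + R = [146869/1885 132553/1885; 132553/1885 141786/1885]
step 1: K = P̄·Hᵀ·S⁻¹ = [178767/345217 -180427/345217; 2946611/5178255 -424686/1726085]
step 1: x' = x̄ + K·y = [-2660371/1035651, -11022097/5178255]
step 1: P' = (I − K·H)·P̄ = [1075922/345217 2866912/1035651; 2866912/1035651 13485188/5178255]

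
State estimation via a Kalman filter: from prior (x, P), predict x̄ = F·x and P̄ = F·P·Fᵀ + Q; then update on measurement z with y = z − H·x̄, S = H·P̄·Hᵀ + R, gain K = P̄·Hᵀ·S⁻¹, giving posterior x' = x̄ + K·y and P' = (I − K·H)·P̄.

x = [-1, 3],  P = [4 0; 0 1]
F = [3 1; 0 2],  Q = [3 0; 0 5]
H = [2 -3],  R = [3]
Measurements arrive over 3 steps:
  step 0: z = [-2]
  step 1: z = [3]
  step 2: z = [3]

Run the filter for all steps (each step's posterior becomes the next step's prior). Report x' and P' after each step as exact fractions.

step 0: x' = [296/55, 238/55], P' = [831/55 1071/110; 1071/110 1451/220]
step 1: x' = [36330/3329, 82905/13316], P' = [664233/13316 216099/6658; 216099/6658 285433/13316]
step 2: x' = [20565465/8532772, 2338593/4266386], P' = [525968697/8532772 85586157/2133193; 85586157/2133193 56381645/2133193]

step 0: x̄ = F·x = [0, 6]
step 0: P̄ = F·P·Fᵀ + Q = [40 2; 2 9]
step 0: y = z − H·x̄ = [16]
step 0: S = H·P̄·Hᵀ + R = [220]
step 0: K = P̄·Hᵀ·S⁻¹ = [37/110; -23/220]
step 0: x' = x̄ + K·y = [296/55, 238/55]
step 0: P' = (I − K·H)·P̄ = [831/55 1071/110; 1071/110 1451/220]
step 1: x̄ = F·x = [1126/55, 476/55]
step 1: P̄ = F·P·Fᵀ + Q = [44879/220 7877/110; 7877/110 1726/55]
step 1: y = z − H·x̄ = [-659/55]
step 1: S = H·P̄·Hᵀ + R = [13316/55]
step 1: K = P̄·Hᵀ·S⁻¹ = [2656/3329; 2699/13316]
step 1: x' = x̄ + K·y = [36330/3329, 82905/13316]
step 1: P' = (I − K·H)·P̄ = [664233/13316 216099/6658; 216099/6658 285433/13316]
step 2: x̄ = F·x = [518865/13316, 82905/6658]
step 2: P̄ = F·P·Fᵀ + Q = [4448333/6658 1582027/6658; 1582027/6658 302078/3329]
step 2: y = z − H·x̄ = [-125088/3329]
step 2: S = H·P̄·Hᵀ + R = [2133193/3329]
step 2: K = P̄·Hᵀ·S⁻¹ = [4150585/4266386; 675793/2133193]
step 2: x' = x̄ + K·y = [20565465/8532772, 2338593/4266386]
step 2: P' = (I − K·H)·P̄ = [525968697/8532772 85586157/2133193; 85586157/2133193 56381645/2133193]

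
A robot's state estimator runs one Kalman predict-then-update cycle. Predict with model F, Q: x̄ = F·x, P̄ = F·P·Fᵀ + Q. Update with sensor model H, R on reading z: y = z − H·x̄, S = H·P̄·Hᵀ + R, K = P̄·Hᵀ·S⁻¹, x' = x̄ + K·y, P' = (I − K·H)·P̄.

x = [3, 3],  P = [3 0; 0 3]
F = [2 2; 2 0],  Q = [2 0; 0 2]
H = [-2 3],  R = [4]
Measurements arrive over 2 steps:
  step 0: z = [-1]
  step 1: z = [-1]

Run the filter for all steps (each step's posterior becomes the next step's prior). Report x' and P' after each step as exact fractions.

step 0: x̄ = F·x = [12, 6]
step 0: P̄ = F·P·Fᵀ + Q = [26 12; 12 14]
step 0: y = z − H·x̄ = [5]
step 0: S = H·P̄·Hᵀ + R = [90]
step 0: K = P̄·Hᵀ·S⁻¹ = [-8/45; 1/5]
step 0: x' = x̄ + K·y = [100/9, 7]
step 0: P' = (I − K·H)·P̄ = [1042/45 76/5; 76/5 52/5]
step 1: x̄ = F·x = [326/9, 200/9]
step 1: P̄ = F·P·Fᵀ + Q = [11602/45 6904/45; 6904/45 4258/45]
step 1: y = z − H·x̄ = [43/9]
step 1: S = H·P̄·Hᵀ + R = [2062/45]
step 1: K = P̄·Hᵀ·S⁻¹ = [-1246/1031; -517/1031]
step 1: x' = x̄ + K·y = [31392/1031, 20441/1031]
step 1: P' = (I − K·H)·P̄ = [196814/1031 129548/1031; 129548/1031 85676/1031]

step 0: x' = [100/9, 7], P' = [1042/45 76/5; 76/5 52/5]
step 1: x' = [31392/1031, 20441/1031], P' = [196814/1031 129548/1031; 129548/1031 85676/1031]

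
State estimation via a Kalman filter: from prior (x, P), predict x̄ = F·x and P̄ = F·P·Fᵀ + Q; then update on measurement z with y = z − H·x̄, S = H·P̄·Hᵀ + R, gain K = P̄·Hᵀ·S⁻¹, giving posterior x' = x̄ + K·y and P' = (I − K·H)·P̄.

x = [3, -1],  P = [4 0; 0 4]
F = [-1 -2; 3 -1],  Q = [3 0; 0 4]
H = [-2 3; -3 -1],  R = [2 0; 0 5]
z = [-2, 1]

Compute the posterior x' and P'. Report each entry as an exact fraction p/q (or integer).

x̄ = F·x = [-1, 10]
P̄ = F·P·Fᵀ + Q = [23 -4; -4 44]
y = z − H·x̄ = [-34, 8]
S = H·P̄·Hᵀ + R = [538 34; 34 232]
K = P̄·Hᵀ·S⁻¹ = [-5623/61830 -16499/61830; 8392/30915 -5494/30915]
x' = x̄ + K·y = [-88/2061, -1342/2061]
P' = (I − K·H)·P̄ = [23521/61830 5966/30915; 5966/30915 9572/30915]

x' = [-88/2061, -1342/2061]
P' = [23521/61830 5966/30915; 5966/30915 9572/30915]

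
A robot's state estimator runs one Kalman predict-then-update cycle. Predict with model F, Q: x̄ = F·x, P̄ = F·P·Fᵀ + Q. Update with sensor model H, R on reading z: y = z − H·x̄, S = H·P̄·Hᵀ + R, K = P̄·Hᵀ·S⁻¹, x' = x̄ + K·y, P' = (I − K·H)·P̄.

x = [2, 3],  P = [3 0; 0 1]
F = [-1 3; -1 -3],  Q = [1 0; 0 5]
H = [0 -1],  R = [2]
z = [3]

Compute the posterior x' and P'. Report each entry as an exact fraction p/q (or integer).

x̄ = F·x = [7, -11]
P̄ = F·P·Fᵀ + Q = [13 -6; -6 17]
y = z − H·x̄ = [-8]
S = H·P̄·Hᵀ + R = [19]
K = P̄·Hᵀ·S⁻¹ = [6/19; -17/19]
x' = x̄ + K·y = [85/19, -73/19]
P' = (I − K·H)·P̄ = [211/19 -12/19; -12/19 34/19]

x' = [85/19, -73/19]
P' = [211/19 -12/19; -12/19 34/19]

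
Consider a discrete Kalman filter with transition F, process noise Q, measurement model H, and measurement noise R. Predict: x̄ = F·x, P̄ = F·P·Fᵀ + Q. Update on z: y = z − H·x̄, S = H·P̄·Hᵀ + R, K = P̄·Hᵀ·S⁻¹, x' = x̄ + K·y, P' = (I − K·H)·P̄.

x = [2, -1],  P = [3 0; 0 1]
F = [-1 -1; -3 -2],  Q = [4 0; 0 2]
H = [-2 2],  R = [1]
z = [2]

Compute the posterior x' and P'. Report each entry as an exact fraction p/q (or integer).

x' = [-29/77, 4/7]
P' = [580/77 53/7; 53/7 55/7]

x̄ = F·x = [-1, -4]
P̄ = F·P·Fᵀ + Q = [8 11; 11 33]
y = z − H·x̄ = [8]
S = H·P̄·Hᵀ + R = [77]
K = P̄·Hᵀ·S⁻¹ = [6/77; 4/7]
x' = x̄ + K·y = [-29/77, 4/7]
P' = (I − K·H)·P̄ = [580/77 53/7; 53/7 55/7]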